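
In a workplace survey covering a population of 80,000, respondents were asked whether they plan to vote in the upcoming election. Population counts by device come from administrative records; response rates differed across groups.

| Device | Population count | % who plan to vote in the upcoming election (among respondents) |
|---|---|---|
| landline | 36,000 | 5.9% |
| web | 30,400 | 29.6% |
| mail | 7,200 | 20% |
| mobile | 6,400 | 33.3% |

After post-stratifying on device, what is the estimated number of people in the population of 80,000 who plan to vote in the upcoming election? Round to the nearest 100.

14,700

Estimated count per cell = population count × respondent percentage:
  landline: 36,000 × 5.9% = 2124
  web: 30,400 × 29.6% = 8998.4
  mail: 7,200 × 20% = 1440
  mobile: 6,400 × 33.3% = 2131.2
Estimated total = 14693.6 → 14,700.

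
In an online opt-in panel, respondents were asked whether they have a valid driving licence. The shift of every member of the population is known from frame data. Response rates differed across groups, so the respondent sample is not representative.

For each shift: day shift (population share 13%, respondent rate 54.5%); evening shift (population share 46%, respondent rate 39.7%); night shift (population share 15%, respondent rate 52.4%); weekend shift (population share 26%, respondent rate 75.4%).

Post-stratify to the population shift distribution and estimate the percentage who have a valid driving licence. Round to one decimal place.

Each cell contributes population-share × respondent value:
  day shift: 0.13 × 54.5 = 7.085
  evening shift: 0.46 × 39.7 = 18.262
  night shift: 0.15 × 52.4 = 7.86
  weekend shift: 0.26 × 75.4 = 19.604
Post-stratified estimate = 52.811 → 52.8%.

52.8%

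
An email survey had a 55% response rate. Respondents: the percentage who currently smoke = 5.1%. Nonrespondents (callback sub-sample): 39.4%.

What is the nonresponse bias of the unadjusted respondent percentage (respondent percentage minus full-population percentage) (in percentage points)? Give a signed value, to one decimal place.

-15.4 percentage points

Nonresponse fraction = 1 − 0.55 = 0.45.
Bias = (nonresponse fraction) × (respondent percentage − nonrespondent percentage)
     = 0.45 × (5.1 − 39.4) = 0.45 × -34.3 = -15.435.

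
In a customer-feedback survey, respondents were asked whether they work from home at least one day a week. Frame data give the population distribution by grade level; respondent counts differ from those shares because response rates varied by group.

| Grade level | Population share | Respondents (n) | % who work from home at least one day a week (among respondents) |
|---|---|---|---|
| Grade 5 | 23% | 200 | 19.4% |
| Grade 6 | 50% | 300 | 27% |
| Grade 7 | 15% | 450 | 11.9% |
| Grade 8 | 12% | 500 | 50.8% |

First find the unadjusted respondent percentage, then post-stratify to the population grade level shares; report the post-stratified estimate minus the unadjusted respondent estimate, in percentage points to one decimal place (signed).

-3.6 percentage points

Unadjusted (pooled respondent) estimate weights by respondent counts:
  (200/1450)×19.4 + (300/1450)×27 + (450/1450)×11.9 + (500/1450)×50.8 = 29.4724%
Reweighting by population grade level shares:
  0.23×19.4 + 0.5×27 + 0.15×11.9 + 0.12×50.8 = 25.843%
Difference = 25.843 − 29.4724 = -3.6294 pp.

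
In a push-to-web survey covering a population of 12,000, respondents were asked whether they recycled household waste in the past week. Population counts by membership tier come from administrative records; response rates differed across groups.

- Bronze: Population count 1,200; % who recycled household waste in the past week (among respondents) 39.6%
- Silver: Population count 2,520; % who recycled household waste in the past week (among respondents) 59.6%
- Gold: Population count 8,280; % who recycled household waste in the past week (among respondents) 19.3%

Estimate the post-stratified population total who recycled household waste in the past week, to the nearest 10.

3,580

Each cell contributes its population count × the respondent rate:
  Bronze: 1,200 × 39.6% = 475.2
  Silver: 2,520 × 59.6% = 1501.92
  Gold: 8,280 × 19.3% = 1598.04
Estimated total = 3575.16 → 3,580.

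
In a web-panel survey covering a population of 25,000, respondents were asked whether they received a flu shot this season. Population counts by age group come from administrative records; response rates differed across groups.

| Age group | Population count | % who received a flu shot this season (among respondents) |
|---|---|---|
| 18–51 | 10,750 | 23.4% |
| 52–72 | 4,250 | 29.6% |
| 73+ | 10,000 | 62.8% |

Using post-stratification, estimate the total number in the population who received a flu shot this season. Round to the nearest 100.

Estimated count per cell = population count × respondent percentage:
  18–51: 10,750 × 23.4% = 2515.5
  52–72: 4,250 × 29.6% = 1258
  73+: 10,000 × 62.8% = 6280
Estimated total = 10053.5 → 10,100.

10,100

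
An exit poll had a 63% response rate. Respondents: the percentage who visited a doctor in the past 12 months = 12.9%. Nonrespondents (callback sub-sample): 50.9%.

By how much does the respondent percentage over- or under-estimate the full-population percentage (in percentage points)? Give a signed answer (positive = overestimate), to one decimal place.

Nonresponse fraction = 1 − 0.63 = 0.37.
Bias = (nonresponse fraction) × (respondent percentage − nonrespondent percentage)
     = 0.37 × (12.9 − 50.9) = 0.37 × -38 = -14.06.

-14.1 percentage points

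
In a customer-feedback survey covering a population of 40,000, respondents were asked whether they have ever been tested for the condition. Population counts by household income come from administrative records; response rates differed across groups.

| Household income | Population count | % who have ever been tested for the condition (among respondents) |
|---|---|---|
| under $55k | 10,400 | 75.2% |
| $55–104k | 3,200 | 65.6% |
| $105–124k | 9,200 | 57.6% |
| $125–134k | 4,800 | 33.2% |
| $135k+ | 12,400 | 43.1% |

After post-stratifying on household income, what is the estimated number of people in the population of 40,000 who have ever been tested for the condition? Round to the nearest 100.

22,200

Estimated count per cell = population count × respondent percentage:
  under $55k: 10,400 × 75.2% = 7820.8
  $55–104k: 3,200 × 65.6% = 2099.2
  $105–124k: 9,200 × 57.6% = 5299.2
  $125–134k: 4,800 × 33.2% = 1593.6
  $135k+: 12,400 × 43.1% = 5344.4
Estimated total = 22157.2 → 22,200.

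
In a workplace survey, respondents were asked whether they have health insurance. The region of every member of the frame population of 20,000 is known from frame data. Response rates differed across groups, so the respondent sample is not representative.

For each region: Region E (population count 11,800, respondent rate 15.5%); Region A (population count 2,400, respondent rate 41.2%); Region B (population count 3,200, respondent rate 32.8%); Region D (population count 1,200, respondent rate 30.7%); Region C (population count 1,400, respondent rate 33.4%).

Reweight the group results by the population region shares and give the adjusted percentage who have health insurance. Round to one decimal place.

Each cell contributes population-share × respondent value:
  Region E: (11,800/20,000) × 15.5 = 9.145
  Region A: (2,400/20,000) × 41.2 = 4.944
  Region B: (3,200/20,000) × 32.8 = 5.248
  Region D: (1,200/20,000) × 30.7 = 1.842
  Region C: (1,400/20,000) × 33.4 = 2.338
Post-stratified estimate = 23.517 → 23.5%.

23.5%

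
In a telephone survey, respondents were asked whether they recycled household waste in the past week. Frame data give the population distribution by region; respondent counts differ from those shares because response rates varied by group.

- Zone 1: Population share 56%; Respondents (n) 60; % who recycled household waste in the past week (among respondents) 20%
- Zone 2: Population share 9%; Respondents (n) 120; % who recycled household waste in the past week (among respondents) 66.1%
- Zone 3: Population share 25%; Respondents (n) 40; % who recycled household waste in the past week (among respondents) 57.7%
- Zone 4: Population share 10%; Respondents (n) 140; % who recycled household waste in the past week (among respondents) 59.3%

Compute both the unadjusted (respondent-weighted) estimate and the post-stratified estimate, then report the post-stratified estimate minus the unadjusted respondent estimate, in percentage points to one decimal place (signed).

-17.3 percentage points

Naive respondent-only estimate (weights = respondent counts):
  (60/360)×20 + (120/360)×66.1 + (40/360)×57.7 + (140/360)×59.3 = 54.8389%
Reweighting by population region shares:
  0.56×20 + 0.09×66.1 + 0.25×57.7 + 0.1×59.3 = 37.504%
Difference = 37.504 − 54.8389 = -17.3349 pp.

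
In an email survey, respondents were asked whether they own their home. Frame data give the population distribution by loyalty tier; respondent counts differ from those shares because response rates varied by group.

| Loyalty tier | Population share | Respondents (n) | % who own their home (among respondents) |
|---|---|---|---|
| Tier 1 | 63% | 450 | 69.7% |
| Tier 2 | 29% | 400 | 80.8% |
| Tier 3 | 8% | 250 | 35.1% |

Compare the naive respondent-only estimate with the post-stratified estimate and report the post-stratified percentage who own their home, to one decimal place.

70.2%

Naive respondent-only estimate (weights = respondent counts):
  (450/1100)×69.7 + (400/1100)×80.8 + (250/1100)×35.1 = 65.8727%
Post-stratifying to population shares instead:
  0.63×69.7 + 0.29×80.8 + 0.08×35.1 = 70.151%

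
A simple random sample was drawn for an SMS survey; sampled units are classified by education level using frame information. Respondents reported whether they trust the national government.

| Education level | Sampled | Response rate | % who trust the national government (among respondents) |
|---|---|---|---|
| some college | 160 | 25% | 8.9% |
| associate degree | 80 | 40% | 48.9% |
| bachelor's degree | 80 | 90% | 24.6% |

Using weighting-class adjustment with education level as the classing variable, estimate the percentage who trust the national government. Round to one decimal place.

Inverse-response-rate weighting restores each class to its sampled count, so class totals weight by n_sampled:
  some college: 160 × 8.9 = 1424
  associate degree: 80 × 48.9 = 3912
  bachelor's degree: 80 × 24.6 = 1968
Adjusted estimate = 7304 / 320 = 22.825 → 22.8%.

22.8%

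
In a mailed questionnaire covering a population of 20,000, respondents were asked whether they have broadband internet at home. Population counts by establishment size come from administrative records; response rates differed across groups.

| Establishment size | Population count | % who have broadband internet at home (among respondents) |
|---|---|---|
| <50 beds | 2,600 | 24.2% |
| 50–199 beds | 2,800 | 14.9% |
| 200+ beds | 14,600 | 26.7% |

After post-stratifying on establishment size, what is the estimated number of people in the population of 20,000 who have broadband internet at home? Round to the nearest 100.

Each cell contributes its population count × the respondent rate:
  <50 beds: 2,600 × 24.2% = 629.2
  50–199 beds: 2,800 × 14.9% = 417.2
  200+ beds: 14,600 × 26.7% = 3898.2
Estimated total = 4944.6 → 4,900.

4,900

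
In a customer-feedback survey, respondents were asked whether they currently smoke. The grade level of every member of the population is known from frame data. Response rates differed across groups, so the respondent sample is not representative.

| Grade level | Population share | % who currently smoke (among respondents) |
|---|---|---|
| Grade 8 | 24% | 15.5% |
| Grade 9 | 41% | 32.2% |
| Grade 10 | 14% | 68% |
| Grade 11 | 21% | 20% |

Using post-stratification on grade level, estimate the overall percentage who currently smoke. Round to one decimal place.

Reweight to the known grade level distribution:
  Grade 8: 0.24 × 15.5 = 3.72
  Grade 9: 0.41 × 32.2 = 13.202
  Grade 10: 0.14 × 68 = 9.52
  Grade 11: 0.21 × 20 = 4.2
Post-stratified estimate = 30.642 → 30.6%.

30.6%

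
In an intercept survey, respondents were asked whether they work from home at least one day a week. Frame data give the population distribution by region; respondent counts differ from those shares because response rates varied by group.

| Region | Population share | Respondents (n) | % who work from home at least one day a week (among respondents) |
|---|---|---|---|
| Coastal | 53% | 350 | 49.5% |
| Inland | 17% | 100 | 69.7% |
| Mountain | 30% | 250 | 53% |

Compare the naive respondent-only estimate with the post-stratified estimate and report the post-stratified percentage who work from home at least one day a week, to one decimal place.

Without adjustment, the pooled respondent share is:
  (350/700)×49.5 + (100/700)×69.7 + (250/700)×53 = 53.6357%
Post-stratifying to population shares instead:
  0.53×49.5 + 0.17×69.7 + 0.3×53 = 53.984%

54.0%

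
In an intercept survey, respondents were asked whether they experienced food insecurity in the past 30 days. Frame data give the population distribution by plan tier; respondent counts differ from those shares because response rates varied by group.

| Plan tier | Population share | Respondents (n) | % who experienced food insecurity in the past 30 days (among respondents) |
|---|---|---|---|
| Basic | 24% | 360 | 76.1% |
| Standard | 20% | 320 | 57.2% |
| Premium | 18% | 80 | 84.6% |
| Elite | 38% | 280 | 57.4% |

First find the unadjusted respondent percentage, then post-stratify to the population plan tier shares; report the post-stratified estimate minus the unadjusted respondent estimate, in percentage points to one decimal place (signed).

Naive respondent-only estimate (weights = respondent counts):
  (360/1040)×76.1 + (320/1040)×57.2 + (80/1040)×84.6 + (280/1040)×57.4 = 65.9038%
Reweighting by population plan tier shares:
  0.24×76.1 + 0.2×57.2 + 0.18×84.6 + 0.38×57.4 = 66.744%
Difference = 66.744 − 65.9038 = 0.8402 pp.

+0.8 percentage points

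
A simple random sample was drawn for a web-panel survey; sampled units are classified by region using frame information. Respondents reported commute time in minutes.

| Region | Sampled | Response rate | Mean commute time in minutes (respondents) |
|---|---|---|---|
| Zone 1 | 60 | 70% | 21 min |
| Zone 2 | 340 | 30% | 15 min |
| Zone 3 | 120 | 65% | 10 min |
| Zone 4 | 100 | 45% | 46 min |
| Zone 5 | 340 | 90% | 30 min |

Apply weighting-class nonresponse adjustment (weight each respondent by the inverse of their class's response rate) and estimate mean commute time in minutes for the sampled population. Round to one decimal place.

Weighting each respondent by the inverse class response rate inflates each class back to its sampled size, so the class weight is n_sampled:
  Zone 1: 60 × 21 = 1260
  Zone 2: 340 × 15 = 5100
  Zone 3: 120 × 10 = 1200
  Zone 4: 100 × 46 = 4600
  Zone 5: 340 × 30 = 10,200
Adjusted estimate = 22,360 / 960 = 23.2917 → 23.3.

23.3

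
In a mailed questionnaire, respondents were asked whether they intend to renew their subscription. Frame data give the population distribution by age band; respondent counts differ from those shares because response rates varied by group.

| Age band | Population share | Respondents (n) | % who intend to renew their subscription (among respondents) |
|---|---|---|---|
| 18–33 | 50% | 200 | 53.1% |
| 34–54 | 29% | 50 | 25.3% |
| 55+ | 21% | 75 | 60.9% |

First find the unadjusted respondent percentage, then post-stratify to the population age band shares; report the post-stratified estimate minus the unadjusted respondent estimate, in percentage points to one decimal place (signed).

Unadjusted (pooled respondent) estimate weights by respondent counts:
  (200/325)×53.1 + (50/325)×25.3 + (75/325)×60.9 = 50.6231%
Post-stratified estimate weights by population shares:
  0.5×53.1 + 0.29×25.3 + 0.21×60.9 = 46.676%
Difference = 46.676 − 50.6231 = -3.9471 pp.

-3.9 percentage points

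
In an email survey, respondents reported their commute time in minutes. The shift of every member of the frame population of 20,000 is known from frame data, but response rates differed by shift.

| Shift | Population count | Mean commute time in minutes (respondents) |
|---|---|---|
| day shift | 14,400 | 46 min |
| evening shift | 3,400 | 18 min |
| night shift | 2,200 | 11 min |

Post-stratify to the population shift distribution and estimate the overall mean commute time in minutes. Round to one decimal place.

37.4

Each cell contributes population-share × respondent value:
  day shift: (14,400/20,000) × 46 = 33.12
  evening shift: (3,400/20,000) × 18 = 3.06
  night shift: (2,200/20,000) × 11 = 1.21
Post-stratified estimate = 37.39 → 37.4.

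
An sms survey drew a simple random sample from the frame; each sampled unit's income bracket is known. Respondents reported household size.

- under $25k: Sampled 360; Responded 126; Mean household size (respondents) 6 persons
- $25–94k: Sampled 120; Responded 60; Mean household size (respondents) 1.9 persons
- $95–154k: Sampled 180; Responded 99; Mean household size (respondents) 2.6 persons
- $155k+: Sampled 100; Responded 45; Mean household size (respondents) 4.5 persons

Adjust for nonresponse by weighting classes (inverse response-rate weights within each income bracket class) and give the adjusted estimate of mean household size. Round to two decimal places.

4.35

Response rates by class: under $25k 126/360 = 35%, $25–94k 60/120 = 50%, $95–154k 99/180 = 55%, $155k+ 45/100 = 45%.
Weighting each respondent by the inverse class response rate inflates each class back to its sampled size, so the class weight is n_sampled:
  under $25k: 360 × 6 = 2160
  $25–94k: 120 × 1.9 = 228
  $95–154k: 180 × 2.6 = 468
  $155k+: 100 × 4.5 = 450
Adjusted estimate = 3306 / 760 = 4.35 → 4.35.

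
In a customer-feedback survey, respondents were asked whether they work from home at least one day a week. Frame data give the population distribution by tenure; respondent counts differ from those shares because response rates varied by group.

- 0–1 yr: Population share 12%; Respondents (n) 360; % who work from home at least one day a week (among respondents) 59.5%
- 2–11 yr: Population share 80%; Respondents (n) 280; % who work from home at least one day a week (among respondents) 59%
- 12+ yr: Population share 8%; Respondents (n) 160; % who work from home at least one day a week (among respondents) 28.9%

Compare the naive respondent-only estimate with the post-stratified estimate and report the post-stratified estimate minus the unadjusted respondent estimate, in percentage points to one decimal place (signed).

+3.4 percentage points

Without adjustment, the pooled respondent share is:
  (360/800)×59.5 + (280/800)×59 + (160/800)×28.9 = 53.205%
Post-stratifying to population shares instead:
  0.12×59.5 + 0.8×59 + 0.08×28.9 = 56.652%
Difference = 56.652 − 53.205 = 3.447 pp.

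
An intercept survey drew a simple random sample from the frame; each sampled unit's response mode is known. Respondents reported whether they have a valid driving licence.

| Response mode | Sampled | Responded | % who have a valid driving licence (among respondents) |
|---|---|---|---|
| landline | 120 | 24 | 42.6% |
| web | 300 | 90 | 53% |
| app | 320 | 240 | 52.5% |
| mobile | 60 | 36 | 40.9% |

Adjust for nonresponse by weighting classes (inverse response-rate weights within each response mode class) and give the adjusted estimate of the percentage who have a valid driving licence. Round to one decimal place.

50.3%

Class response rates: landline 24/120 = 20%, web 90/300 = 30%, app 240/320 = 75%, mobile 36/60 = 60%.
Weighting each respondent by the inverse class response rate inflates each class back to its sampled size, so the class weight is n_sampled:
  landline: 120 × 42.6 = 5112
  web: 300 × 53 = 15,900
  app: 320 × 52.5 = 16,800
  mobile: 60 × 40.9 = 2454
Adjusted estimate = 40,266 / 800 = 50.3325 → 50.3%.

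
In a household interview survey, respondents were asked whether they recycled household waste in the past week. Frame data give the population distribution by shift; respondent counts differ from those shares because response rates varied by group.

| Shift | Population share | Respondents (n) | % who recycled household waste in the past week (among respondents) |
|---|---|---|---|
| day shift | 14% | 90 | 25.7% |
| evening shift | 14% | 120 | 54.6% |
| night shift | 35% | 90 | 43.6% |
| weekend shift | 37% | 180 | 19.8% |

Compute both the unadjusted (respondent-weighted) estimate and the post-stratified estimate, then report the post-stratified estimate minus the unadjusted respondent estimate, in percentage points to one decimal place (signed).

Unadjusted (pooled respondent) estimate weights by respondent counts:
  (90/480)×25.7 + (120/480)×54.6 + (90/480)×43.6 + (180/480)×19.8 = 34.0688%
Post-stratified estimate weights by population shares:
  0.14×25.7 + 0.14×54.6 + 0.35×43.6 + 0.37×19.8 = 33.828%
Difference = 33.828 − 34.0688 = -0.2407 pp.

-0.2 percentage points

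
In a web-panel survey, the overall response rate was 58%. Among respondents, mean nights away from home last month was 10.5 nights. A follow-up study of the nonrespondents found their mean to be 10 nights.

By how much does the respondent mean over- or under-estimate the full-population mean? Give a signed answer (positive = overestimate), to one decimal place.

Nonresponse fraction = 1 − 0.58 = 0.42.
Bias = (nonresponse fraction) × (respondent mean − nonrespondent mean)
     = 0.42 × (10.5 − 10) = 0.42 × 0.5 = 0.21.

+0.2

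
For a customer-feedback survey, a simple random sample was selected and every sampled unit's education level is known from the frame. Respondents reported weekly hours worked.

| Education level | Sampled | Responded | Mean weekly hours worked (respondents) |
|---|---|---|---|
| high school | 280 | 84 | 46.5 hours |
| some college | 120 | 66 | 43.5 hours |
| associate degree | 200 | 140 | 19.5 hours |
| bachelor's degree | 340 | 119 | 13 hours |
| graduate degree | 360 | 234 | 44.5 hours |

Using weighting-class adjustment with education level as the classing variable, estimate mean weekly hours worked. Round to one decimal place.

32.8

Class response rates: high school 84/280 = 30%, some college 66/120 = 55%, associate degree 140/200 = 70%, bachelor's degree 119/340 = 35%, graduate degree 234/360 = 65%.
Inverse-response-rate weighting restores each class to its sampled count, so class totals weight by n_sampled:
  high school: 280 × 46.5 = 13,020
  some college: 120 × 43.5 = 5220
  associate degree: 200 × 19.5 = 3900
  bachelor's degree: 340 × 13 = 4420
  graduate degree: 360 × 44.5 = 16,020
Adjusted estimate = 42,580 / 1,300 = 32.7538 → 32.8.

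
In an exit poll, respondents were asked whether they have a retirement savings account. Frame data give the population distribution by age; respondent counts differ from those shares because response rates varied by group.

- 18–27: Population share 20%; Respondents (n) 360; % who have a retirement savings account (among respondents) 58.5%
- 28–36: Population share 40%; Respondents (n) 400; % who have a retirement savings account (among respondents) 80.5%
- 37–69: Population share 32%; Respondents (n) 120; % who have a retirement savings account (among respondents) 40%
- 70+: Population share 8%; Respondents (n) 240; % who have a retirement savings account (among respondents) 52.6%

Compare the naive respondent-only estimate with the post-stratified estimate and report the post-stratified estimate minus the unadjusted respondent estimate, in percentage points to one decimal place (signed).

-2.2 percentage points

Unadjusted (pooled respondent) estimate weights by respondent counts:
  (360/1120)×58.5 + (400/1120)×80.5 + (120/1120)×40 + (240/1120)×52.6 = 63.1107%
Reweighting by population age shares:
  0.2×58.5 + 0.4×80.5 + 0.32×40 + 0.08×52.6 = 60.908%
Difference = 60.908 − 63.1107 = -2.2027 pp.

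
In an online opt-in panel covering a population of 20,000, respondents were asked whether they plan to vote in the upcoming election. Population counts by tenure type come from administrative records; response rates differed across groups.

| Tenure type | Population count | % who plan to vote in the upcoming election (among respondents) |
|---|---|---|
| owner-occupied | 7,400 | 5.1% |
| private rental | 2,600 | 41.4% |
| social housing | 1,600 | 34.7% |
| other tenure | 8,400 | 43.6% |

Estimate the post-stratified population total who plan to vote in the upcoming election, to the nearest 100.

5,700

Estimated count per cell = population count × respondent percentage:
  owner-occupied: 7,400 × 5.1% = 377.4
  private rental: 2,600 × 41.4% = 1076.4
  social housing: 1,600 × 34.7% = 555.2
  other tenure: 8,400 × 43.6% = 3662.4
Estimated total = 5671.4 → 5,700.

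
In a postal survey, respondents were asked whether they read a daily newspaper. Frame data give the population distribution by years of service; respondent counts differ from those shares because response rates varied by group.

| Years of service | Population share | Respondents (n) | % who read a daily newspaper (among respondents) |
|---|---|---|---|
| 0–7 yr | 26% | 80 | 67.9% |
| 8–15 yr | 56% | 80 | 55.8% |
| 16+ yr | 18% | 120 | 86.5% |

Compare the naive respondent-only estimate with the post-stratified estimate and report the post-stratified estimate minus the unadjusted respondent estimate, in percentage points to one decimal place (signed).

Without adjustment, the pooled respondent share is:
  (80/280)×67.9 + (80/280)×55.8 + (120/280)×86.5 = 72.4143%
Post-stratifying to population shares instead:
  0.26×67.9 + 0.56×55.8 + 0.18×86.5 = 64.472%
Difference = 64.472 − 72.4143 = -7.9423 pp.

-7.9 percentage points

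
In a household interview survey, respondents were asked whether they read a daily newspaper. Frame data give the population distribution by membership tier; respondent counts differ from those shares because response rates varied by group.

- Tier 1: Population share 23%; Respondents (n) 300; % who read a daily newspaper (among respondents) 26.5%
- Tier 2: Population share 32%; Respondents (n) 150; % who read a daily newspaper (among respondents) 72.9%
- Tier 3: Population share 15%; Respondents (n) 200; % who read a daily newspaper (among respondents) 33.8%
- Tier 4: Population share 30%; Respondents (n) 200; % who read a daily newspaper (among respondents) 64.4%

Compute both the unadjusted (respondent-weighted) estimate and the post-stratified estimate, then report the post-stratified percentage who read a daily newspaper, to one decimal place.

Naive respondent-only estimate (weights = respondent counts):
  (300/850)×26.5 + (150/850)×72.9 + (200/850)×33.8 + (200/850)×64.4 = 45.3235%
Post-stratified estimate weights by population shares:
  0.23×26.5 + 0.32×72.9 + 0.15×33.8 + 0.3×64.4 = 53.813%

53.8%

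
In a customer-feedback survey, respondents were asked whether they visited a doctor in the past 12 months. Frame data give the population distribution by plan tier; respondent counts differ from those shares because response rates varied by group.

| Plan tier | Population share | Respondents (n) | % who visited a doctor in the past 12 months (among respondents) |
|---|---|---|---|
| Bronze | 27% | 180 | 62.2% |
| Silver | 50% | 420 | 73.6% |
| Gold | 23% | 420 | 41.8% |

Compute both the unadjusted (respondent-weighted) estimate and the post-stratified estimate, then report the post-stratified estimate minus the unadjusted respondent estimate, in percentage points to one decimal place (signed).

Naive respondent-only estimate (weights = respondent counts):
  (180/1020)×62.2 + (420/1020)×73.6 + (420/1020)×41.8 = 58.4941%
Reweighting by population plan tier shares:
  0.27×62.2 + 0.5×73.6 + 0.23×41.8 = 63.208%
Difference = 63.208 − 58.4941 = 4.7139 pp.

+4.7 percentage points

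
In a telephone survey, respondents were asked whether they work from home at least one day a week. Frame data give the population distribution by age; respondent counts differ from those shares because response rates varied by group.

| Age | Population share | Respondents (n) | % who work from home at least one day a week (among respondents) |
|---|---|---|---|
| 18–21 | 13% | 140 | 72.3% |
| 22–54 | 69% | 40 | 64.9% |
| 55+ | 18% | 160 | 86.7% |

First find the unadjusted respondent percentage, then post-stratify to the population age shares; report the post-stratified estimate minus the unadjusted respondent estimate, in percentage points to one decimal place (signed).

Naive respondent-only estimate (weights = respondent counts):
  (140/340)×72.3 + (40/340)×64.9 + (160/340)×86.7 = 78.2059%
Post-stratified estimate weights by population shares:
  0.13×72.3 + 0.69×64.9 + 0.18×86.7 = 69.786%
Difference = 69.786 − 78.2059 = -8.4199 pp.

-8.4 percentage points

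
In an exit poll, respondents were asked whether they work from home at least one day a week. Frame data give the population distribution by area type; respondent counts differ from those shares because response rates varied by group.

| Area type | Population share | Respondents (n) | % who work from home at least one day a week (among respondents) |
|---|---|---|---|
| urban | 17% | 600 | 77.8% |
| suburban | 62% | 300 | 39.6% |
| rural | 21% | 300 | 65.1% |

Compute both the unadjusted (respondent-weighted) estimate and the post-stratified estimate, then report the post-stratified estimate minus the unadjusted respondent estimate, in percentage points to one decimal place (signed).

Without adjustment, the pooled respondent share is:
  (600/1200)×77.8 + (300/1200)×39.6 + (300/1200)×65.1 = 65.075%
Post-stratifying to population shares instead:
  0.17×77.8 + 0.62×39.6 + 0.21×65.1 = 51.449%
Difference = 51.449 − 65.075 = -13.626 pp.

-13.6 percentage points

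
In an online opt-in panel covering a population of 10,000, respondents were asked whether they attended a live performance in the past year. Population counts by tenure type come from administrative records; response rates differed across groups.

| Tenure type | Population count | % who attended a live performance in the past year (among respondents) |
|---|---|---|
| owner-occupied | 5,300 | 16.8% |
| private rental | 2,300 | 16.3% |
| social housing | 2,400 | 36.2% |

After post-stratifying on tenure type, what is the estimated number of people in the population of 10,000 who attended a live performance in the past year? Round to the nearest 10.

Apply each group's respondent rate to its population count:
  owner-occupied: 5,300 × 16.8% = 890.4
  private rental: 2,300 × 16.3% = 374.9
  social housing: 2,400 × 36.2% = 868.8
Estimated total = 2134.1 → 2,130.

2,130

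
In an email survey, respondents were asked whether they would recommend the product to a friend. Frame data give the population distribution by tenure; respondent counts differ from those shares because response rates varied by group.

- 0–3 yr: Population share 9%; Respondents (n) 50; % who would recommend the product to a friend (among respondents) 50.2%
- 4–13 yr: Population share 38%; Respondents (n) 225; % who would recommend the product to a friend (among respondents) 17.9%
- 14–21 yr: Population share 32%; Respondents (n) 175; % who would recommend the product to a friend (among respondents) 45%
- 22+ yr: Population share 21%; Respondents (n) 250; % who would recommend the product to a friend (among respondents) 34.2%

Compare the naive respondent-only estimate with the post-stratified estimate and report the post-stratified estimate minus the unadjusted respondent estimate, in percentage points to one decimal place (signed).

+0.1 percentage points

Without adjustment, the pooled respondent share is:
  (50/700)×50.2 + (225/700)×17.9 + (175/700)×45 + (250/700)×34.2 = 32.8036%
Reweighting by population tenure shares:
  0.09×50.2 + 0.38×17.9 + 0.32×45 + 0.21×34.2 = 32.902%
Difference = 32.902 − 32.8036 = 0.0984 pp.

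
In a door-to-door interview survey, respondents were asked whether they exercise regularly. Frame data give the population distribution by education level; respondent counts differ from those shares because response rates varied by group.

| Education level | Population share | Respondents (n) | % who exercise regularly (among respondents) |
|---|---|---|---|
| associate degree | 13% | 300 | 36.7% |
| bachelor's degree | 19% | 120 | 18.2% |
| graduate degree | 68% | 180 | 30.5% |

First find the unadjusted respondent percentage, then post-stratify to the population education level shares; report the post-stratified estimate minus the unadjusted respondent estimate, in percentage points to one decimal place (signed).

Unadjusted (pooled respondent) estimate weights by respondent counts:
  (300/600)×36.7 + (120/600)×18.2 + (180/600)×30.5 = 31.14%
Reweighting by population education level shares:
  0.13×36.7 + 0.19×18.2 + 0.68×30.5 = 28.969%
Difference = 28.969 − 31.14 = -2.171 pp.

-2.2 percentage points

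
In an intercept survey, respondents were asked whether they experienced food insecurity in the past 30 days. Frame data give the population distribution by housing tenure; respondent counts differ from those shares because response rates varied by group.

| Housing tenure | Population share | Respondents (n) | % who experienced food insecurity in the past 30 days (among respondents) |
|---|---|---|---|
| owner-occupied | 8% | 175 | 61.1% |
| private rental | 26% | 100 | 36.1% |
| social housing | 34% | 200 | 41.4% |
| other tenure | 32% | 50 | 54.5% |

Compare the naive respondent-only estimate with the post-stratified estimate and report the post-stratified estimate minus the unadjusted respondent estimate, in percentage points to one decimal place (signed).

Naive respondent-only estimate (weights = respondent counts):
  (175/525)×61.1 + (100/525)×36.1 + (200/525)×41.4 + (50/525)×54.5 = 48.2048%
Post-stratified estimate weights by population shares:
  0.08×61.1 + 0.26×36.1 + 0.34×41.4 + 0.32×54.5 = 45.79%
Difference = 45.79 − 48.2048 = -2.4148 pp.

-2.4 percentage points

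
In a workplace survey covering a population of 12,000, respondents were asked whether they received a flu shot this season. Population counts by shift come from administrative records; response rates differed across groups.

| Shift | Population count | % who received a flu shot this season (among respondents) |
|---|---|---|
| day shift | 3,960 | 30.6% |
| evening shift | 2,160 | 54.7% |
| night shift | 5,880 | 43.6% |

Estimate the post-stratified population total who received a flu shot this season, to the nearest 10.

4,960

Estimated count per cell = population count × respondent percentage:
  day shift: 3,960 × 30.6% = 1211.76
  evening shift: 2,160 × 54.7% = 1181.52
  night shift: 5,880 × 43.6% = 2563.68
Estimated total = 4956.96 → 4,960.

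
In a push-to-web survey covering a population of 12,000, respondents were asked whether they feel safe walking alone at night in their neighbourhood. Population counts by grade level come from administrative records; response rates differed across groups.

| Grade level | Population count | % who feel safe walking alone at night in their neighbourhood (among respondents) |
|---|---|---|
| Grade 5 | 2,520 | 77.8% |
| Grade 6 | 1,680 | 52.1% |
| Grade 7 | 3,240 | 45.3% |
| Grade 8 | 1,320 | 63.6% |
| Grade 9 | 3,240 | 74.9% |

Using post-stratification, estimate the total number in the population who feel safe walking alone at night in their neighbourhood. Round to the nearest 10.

7,570

Apply each group's respondent rate to its population count:
  Grade 5: 2,520 × 77.8% = 1960.56
  Grade 6: 1,680 × 52.1% = 875.28
  Grade 7: 3,240 × 45.3% = 1467.72
  Grade 8: 1,320 × 63.6% = 839.52
  Grade 9: 3,240 × 74.9% = 2426.76
Estimated total = 7569.84 → 7,570.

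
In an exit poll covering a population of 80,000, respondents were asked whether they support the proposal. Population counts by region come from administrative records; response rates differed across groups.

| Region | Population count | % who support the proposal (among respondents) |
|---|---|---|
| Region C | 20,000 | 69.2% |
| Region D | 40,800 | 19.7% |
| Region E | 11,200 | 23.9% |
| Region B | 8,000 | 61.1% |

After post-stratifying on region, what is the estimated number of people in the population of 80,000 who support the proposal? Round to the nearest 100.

29,400

Estimated count per cell = population count × respondent percentage:
  Region C: 20,000 × 69.2% = 13,840
  Region D: 40,800 × 19.7% = 8037.6
  Region E: 11,200 × 23.9% = 2676.8
  Region B: 8,000 × 61.1% = 4888
Estimated total = 29442.4 → 29,400.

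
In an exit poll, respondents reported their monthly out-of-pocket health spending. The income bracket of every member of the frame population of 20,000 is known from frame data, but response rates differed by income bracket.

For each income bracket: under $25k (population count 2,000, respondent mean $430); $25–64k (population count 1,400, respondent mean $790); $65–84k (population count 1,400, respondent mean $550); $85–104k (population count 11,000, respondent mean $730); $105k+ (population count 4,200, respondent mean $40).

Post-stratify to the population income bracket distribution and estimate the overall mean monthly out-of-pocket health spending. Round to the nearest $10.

Post-stratification weights by population share, not respondent share:
  under $25k: (2,000/20,000) × 430 = 43
  $25–64k: (1,400/20,000) × 790 = 55.3
  $65–84k: (1,400/20,000) × 550 = 38.5
  $85–104k: (11,000/20,000) × 730 = 401.5
  $105k+: (4,200/20,000) × 40 = 8.4
Post-stratified estimate = 546.7 → $550.

$550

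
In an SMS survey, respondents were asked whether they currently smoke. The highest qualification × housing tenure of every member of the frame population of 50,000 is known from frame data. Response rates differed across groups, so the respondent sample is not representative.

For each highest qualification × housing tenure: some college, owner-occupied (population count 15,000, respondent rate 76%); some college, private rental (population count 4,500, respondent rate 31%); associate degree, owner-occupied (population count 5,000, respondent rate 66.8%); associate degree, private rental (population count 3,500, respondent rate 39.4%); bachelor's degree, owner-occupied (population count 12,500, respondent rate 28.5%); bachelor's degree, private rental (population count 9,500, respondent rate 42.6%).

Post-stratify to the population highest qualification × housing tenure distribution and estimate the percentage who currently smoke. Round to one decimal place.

50.2%

Weight each group's respondent value by its population share:
  some college, owner-occupied: (15,000/50,000) × 76 = 22.8
  some college, private rental: (4,500/50,000) × 31 = 2.79
  associate degree, owner-occupied: (5,000/50,000) × 66.8 = 6.68
  associate degree, private rental: (3,500/50,000) × 39.4 = 2.758
  bachelor's degree, owner-occupied: (12,500/50,000) × 28.5 = 7.125
  bachelor's degree, private rental: (9,500/50,000) × 42.6 = 8.094
Post-stratified estimate = 50.247 → 50.2%.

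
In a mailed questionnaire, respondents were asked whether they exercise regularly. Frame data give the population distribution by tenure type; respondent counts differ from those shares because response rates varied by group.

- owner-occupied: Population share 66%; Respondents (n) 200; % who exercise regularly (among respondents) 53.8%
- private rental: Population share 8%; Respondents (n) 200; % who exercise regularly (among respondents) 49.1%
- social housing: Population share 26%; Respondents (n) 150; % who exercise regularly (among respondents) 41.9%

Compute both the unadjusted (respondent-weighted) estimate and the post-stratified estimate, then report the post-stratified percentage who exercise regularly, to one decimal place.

Unadjusted (pooled respondent) estimate weights by respondent counts:
  (200/550)×53.8 + (200/550)×49.1 + (150/550)×41.9 = 48.8455%
Post-stratifying to population shares instead:
  0.66×53.8 + 0.08×49.1 + 0.26×41.9 = 50.33%

50.3%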